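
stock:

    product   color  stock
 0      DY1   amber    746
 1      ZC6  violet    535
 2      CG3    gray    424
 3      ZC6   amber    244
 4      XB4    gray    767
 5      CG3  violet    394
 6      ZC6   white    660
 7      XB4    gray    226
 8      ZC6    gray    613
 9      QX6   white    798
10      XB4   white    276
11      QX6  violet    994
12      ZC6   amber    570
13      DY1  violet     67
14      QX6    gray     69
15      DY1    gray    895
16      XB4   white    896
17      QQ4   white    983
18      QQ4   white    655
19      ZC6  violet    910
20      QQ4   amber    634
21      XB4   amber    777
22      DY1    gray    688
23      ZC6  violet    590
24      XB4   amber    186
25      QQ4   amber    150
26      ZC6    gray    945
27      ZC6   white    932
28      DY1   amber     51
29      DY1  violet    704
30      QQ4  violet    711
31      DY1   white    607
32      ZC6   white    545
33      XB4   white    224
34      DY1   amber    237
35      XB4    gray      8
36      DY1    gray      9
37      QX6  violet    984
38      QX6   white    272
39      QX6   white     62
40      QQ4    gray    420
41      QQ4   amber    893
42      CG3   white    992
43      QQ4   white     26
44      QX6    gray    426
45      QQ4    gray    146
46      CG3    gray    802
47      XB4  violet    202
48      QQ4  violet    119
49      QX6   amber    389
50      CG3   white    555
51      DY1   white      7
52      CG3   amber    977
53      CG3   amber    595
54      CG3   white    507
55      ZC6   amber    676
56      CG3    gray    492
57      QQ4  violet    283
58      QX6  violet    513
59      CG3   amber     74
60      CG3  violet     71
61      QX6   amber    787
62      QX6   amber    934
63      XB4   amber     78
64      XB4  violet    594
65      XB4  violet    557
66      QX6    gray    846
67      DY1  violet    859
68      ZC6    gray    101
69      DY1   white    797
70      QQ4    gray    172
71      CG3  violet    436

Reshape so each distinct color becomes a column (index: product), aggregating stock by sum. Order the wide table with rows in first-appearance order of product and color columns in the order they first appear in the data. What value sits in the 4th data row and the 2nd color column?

1353

With rows in first-appearance order of product, row 4 is product=XB4. color columns in first-appearance order: amber, violet, gray, white; column 2 is violet.
Long rows with product=XB4, color=violet: 202 + 594 + 557 = 1353.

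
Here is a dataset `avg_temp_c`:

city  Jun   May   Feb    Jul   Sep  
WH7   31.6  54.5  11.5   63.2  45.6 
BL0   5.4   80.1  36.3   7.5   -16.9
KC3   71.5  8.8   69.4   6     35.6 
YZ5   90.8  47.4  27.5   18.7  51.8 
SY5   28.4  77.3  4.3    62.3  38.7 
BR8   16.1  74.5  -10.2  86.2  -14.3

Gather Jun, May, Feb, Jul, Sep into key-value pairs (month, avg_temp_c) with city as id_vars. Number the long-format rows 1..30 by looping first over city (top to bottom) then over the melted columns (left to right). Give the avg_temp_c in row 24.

30 rows total (6 × 5). Row 24: index ⌊(24-1)/5⌋ = 4 into city → SY5; (24-1) mod 5 = 3 into the melted columns → Jul.
So row 24 is (SY5, Jul, 62.3); avg_temp_c = 62.3.

62.3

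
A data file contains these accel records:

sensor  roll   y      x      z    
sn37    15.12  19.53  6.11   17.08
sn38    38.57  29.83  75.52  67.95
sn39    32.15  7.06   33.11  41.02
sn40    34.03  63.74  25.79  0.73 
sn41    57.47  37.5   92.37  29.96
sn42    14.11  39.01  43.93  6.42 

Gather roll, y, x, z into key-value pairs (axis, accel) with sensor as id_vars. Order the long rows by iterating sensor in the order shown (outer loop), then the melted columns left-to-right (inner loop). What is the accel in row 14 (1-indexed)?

24 rows total (6 × 4). Row 14: index ⌊(14-1)/4⌋ = 3 into sensor → sn40; (14-1) mod 4 = 1 into the melted columns → y.
So row 14 is (sn40, y, 63.74); accel = 63.74.

63.74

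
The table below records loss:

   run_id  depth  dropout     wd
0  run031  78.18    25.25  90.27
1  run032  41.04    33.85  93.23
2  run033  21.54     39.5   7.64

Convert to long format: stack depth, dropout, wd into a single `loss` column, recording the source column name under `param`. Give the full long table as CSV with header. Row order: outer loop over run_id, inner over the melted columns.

run_id,param,loss
run031,depth,78.18
run031,dropout,25.25
run031,wd,90.27
run032,depth,41.04
run032,dropout,33.85
run032,wd,93.23
run033,depth,21.54
run033,dropout,39.5
run033,wd,7.64

Each (run_id, column) pair becomes one row: 3 × 3 = 9 rows.
For example, (run031, depth) → loss=78.18.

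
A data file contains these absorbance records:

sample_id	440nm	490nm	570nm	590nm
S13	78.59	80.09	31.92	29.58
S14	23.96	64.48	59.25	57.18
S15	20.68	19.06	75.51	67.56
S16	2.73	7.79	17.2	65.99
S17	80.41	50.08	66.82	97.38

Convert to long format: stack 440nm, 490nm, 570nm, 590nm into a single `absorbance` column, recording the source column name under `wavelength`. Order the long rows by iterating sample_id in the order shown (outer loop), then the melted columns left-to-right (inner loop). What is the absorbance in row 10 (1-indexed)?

20 rows total (5 × 4). Row 10: index ⌊(10-1)/4⌋ = 2 into sample_id → S15; (10-1) mod 4 = 1 into the melted columns → 490nm.
So row 10 is (S15, 490nm, 19.06); absorbance = 19.06.

19.06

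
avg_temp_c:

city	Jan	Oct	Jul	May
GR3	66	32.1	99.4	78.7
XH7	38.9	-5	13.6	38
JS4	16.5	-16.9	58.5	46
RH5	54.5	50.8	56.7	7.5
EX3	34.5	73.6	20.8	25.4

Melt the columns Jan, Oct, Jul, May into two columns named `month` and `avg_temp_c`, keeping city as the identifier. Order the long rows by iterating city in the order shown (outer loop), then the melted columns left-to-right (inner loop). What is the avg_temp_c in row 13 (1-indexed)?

20 rows total (5 × 4). Row 13: index ⌊(13-1)/4⌋ = 3 into city → RH5; (13-1) mod 4 = 0 into the melted columns → Jan.
So row 13 is (RH5, Jan, 54.5); avg_temp_c = 54.5.

54.5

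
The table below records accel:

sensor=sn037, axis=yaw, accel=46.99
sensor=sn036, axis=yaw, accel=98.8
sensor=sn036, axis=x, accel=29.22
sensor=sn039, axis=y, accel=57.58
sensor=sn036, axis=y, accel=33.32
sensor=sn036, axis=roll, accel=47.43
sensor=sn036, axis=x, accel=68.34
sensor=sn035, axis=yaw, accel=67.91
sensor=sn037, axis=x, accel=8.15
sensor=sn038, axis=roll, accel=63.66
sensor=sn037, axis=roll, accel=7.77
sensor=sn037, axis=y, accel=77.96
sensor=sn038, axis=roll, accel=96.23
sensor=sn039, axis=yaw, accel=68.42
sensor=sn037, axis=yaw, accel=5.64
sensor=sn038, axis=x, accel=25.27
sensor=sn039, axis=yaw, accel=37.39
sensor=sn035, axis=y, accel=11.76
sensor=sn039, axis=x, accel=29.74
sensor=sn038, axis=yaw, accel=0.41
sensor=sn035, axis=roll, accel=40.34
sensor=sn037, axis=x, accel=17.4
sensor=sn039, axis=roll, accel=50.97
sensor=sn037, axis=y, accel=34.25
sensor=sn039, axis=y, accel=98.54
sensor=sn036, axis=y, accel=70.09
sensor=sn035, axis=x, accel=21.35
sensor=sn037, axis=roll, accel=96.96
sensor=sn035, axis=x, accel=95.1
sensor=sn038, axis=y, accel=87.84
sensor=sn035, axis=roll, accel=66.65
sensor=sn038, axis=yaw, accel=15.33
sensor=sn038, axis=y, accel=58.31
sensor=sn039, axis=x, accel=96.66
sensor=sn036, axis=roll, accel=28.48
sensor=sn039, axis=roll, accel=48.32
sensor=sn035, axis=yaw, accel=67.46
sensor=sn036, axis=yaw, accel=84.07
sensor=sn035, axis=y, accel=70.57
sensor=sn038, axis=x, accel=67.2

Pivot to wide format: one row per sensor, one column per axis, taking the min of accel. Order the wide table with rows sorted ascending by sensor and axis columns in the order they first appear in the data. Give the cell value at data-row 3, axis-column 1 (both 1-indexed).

5.64

With rows sorted ascending by sensor, row 3 is sensor=sn037. axis columns in first-appearance order: yaw, x, y, roll; column 1 is yaw.
Long rows with sensor=sn037, axis=yaw: min(46.99, 5.64) = 5.64.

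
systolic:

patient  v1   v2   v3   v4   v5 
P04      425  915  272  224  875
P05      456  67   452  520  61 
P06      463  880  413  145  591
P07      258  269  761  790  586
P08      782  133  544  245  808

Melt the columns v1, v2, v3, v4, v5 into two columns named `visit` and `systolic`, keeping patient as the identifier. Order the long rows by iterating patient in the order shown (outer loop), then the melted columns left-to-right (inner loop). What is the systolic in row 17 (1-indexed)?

25 rows total (5 × 5). Row 17: index ⌊(17-1)/5⌋ = 3 into patient → P07; (17-1) mod 5 = 1 into the melted columns → v2.
So row 17 is (P07, v2, 269); systolic = 269.

269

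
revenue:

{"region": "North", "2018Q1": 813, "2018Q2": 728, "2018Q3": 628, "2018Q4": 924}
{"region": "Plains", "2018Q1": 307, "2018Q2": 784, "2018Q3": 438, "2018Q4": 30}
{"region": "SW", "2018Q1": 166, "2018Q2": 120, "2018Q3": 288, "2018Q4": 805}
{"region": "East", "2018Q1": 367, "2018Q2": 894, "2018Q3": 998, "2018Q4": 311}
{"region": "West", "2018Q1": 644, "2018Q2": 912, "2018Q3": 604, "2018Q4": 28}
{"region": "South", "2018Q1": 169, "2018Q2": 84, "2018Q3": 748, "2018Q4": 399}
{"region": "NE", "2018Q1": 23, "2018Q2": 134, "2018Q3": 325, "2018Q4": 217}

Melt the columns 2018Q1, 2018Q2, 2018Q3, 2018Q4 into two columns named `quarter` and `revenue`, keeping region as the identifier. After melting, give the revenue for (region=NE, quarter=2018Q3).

Unpivoting turns each (region, wide-column) pair into one long row.
The wide cell at row NE, column 2018Q3 holds 325, so the long row (NE, 2018Q3) has revenue=325.

325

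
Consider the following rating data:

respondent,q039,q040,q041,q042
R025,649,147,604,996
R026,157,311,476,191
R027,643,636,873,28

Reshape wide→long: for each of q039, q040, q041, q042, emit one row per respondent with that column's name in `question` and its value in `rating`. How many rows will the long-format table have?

3 respondent values × 4 melted columns = 12 rows.

12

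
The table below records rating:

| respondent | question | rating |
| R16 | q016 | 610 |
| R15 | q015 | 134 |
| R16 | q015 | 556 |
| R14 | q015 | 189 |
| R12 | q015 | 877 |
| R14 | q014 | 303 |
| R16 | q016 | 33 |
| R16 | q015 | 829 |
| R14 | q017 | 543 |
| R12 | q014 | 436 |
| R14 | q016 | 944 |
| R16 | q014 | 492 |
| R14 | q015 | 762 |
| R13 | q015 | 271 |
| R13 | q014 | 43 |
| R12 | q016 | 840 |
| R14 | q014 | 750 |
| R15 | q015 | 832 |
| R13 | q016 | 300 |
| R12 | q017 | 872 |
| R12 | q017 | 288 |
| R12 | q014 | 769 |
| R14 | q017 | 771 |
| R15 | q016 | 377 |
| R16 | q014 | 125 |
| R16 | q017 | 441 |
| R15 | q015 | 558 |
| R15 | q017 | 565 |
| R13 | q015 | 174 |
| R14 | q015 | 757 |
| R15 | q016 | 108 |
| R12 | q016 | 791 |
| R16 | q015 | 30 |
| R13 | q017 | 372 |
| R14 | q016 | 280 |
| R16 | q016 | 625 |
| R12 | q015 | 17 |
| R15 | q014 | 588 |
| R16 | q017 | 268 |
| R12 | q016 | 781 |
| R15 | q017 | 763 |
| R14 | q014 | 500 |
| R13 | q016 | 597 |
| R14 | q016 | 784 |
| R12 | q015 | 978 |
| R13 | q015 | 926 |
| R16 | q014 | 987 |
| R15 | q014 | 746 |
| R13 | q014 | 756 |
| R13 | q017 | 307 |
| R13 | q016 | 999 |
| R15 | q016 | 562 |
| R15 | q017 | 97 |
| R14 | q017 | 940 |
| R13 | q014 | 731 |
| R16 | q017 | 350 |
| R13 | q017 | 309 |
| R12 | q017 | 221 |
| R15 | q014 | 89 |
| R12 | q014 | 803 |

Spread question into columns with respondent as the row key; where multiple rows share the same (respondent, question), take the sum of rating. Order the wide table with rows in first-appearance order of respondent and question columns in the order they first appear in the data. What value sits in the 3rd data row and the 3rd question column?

1553

With rows in first-appearance order of respondent, row 3 is respondent=R14. question columns in first-appearance order: q016, q015, q014, q017; column 3 is q014.
Long rows with respondent=R14, question=q014: 303 + 750 + 500 = 1553.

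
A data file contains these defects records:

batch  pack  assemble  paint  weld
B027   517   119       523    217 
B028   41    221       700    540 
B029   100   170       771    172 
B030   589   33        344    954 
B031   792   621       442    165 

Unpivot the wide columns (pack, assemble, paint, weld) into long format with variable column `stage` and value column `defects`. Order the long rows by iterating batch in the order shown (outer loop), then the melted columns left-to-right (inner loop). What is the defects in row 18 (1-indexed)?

20 rows total (5 × 4). Row 18: index ⌊(18-1)/4⌋ = 4 into batch → B031; (18-1) mod 4 = 1 into the melted columns → assemble.
So row 18 is (B031, assemble, 621); defects = 621.

621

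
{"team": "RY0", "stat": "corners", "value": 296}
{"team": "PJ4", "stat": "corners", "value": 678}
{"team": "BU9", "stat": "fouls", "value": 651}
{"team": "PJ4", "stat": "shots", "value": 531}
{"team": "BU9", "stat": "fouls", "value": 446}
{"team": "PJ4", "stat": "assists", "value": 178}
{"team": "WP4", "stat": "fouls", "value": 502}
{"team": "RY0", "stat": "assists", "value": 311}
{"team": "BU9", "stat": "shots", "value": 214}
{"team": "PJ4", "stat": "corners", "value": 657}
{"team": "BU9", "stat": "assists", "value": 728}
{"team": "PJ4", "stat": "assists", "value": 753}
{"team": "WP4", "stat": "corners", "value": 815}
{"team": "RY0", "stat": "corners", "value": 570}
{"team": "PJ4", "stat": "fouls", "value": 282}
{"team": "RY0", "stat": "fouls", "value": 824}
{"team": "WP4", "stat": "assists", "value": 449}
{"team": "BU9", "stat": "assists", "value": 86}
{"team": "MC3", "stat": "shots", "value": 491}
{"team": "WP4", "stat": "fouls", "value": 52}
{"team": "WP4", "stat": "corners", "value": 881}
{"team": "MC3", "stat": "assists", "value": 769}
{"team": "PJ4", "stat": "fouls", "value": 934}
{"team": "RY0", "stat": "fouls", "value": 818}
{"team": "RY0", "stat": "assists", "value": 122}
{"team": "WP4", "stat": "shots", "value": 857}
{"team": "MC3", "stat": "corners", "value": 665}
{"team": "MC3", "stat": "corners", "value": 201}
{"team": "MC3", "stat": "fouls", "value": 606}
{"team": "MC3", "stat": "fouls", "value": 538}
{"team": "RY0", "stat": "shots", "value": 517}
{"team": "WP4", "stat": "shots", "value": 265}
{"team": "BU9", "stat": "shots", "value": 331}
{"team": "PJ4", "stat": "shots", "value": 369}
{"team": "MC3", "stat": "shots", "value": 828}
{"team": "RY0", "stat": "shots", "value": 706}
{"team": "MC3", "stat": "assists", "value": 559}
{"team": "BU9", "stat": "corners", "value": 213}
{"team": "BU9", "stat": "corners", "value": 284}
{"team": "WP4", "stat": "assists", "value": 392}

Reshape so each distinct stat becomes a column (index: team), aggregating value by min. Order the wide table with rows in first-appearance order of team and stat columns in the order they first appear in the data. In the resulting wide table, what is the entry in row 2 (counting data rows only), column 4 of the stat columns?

With rows in first-appearance order of team, row 2 is team=PJ4. stat columns in first-appearance order: corners, fouls, shots, assists; column 4 is assists.
Long rows with team=PJ4, stat=assists: min(178, 753) = 178.

178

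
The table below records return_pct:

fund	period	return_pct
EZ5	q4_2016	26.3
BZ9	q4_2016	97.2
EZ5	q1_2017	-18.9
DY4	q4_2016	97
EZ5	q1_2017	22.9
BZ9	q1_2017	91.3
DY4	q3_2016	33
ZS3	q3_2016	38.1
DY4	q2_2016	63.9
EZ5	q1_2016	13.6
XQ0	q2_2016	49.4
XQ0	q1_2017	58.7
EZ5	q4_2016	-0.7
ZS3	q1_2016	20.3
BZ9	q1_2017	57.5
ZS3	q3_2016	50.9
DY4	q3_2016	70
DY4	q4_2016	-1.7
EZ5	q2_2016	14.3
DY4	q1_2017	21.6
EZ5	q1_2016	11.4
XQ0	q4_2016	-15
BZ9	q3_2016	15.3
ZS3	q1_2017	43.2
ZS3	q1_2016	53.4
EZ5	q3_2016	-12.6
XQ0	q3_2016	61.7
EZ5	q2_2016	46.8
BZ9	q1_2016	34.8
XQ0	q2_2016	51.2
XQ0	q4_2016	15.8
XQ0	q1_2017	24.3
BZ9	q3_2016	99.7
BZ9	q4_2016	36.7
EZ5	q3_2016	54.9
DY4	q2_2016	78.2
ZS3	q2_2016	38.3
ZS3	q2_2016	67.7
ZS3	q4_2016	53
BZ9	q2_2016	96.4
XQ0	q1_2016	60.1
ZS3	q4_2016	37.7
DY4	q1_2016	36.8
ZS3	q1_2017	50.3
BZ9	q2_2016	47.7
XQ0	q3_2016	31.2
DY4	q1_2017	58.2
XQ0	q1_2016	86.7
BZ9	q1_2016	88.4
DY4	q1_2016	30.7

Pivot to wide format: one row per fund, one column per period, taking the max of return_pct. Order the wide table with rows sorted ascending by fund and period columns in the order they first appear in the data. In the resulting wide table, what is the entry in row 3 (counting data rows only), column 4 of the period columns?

With rows sorted ascending by fund, row 3 is fund=EZ5. period columns in first-appearance order: q4_2016, q1_2017, q3_2016, q2_2016, q1_2016; column 4 is q2_2016.
Long rows with fund=EZ5, period=q2_2016: max(14.3, 46.8) = 46.8.

46.8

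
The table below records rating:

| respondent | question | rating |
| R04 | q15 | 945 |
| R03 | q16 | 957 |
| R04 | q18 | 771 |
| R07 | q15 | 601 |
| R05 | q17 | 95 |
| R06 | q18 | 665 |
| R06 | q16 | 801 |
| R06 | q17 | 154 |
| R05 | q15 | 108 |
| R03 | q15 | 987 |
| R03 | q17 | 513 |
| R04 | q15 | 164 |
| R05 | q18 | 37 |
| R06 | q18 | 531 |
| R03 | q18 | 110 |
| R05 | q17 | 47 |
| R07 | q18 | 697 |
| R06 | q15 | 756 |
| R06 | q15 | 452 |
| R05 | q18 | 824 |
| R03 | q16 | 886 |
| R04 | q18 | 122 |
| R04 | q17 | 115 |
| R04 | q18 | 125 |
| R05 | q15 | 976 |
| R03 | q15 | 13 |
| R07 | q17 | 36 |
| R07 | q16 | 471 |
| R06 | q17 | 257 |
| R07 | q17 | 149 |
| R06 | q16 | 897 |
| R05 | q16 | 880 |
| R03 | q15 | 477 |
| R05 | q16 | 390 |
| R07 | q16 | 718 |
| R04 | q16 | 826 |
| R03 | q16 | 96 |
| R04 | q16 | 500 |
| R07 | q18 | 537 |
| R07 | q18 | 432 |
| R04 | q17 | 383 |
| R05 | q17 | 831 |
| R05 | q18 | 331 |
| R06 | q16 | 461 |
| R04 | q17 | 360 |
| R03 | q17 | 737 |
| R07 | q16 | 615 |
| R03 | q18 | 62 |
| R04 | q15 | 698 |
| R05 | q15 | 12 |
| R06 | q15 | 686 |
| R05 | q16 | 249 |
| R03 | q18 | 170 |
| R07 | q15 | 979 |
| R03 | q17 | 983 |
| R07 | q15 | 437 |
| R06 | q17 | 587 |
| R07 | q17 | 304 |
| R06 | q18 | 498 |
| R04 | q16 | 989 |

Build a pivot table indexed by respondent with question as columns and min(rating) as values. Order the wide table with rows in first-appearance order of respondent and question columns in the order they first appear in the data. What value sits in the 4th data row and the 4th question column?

With rows in first-appearance order of respondent, row 4 is respondent=R05. question columns in first-appearance order: q15, q16, q18, q17; column 4 is q17.
Long rows with respondent=R05, question=q17: min(95, 47, 831) = 47.

47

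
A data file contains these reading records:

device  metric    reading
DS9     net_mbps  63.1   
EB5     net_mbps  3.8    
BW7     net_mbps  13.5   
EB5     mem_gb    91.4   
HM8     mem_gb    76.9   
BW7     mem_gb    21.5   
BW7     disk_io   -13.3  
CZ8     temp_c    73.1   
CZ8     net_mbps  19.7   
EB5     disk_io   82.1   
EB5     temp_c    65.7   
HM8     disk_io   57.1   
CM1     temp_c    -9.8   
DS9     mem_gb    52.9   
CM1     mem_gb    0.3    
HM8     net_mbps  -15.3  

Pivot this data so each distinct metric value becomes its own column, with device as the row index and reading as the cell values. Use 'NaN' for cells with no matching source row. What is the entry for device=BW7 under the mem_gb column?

21.5

The long row with device=BW7, metric=mem_gb has reading=21.5.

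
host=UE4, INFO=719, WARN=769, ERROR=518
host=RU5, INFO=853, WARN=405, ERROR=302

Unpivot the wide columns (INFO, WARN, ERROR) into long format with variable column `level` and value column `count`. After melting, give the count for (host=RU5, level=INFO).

853

Unpivoting turns each (host, wide-column) pair into one long row.
The wide cell at row RU5, column INFO holds 853, so the long row (RU5, INFO) has count=853.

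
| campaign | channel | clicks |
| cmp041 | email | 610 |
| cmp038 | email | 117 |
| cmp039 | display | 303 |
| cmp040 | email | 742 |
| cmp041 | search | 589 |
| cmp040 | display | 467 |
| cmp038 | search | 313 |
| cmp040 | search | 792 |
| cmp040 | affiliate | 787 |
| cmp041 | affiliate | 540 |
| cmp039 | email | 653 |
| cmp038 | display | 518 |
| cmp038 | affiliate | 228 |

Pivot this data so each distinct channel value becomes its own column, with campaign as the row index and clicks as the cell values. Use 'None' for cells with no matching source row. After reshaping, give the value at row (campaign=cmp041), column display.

No long-format row has campaign=cmp041 and channel=display, so the cell is None.

None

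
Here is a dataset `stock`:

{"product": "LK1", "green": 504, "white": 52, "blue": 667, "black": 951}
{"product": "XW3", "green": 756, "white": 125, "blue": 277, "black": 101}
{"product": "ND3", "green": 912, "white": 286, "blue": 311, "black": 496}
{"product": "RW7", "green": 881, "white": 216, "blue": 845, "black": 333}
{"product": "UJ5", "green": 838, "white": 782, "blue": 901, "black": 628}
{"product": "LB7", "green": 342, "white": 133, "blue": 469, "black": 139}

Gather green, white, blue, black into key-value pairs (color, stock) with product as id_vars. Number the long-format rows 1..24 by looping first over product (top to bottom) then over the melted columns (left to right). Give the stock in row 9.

24 rows total (6 × 4). Row 9: index ⌊(9-1)/4⌋ = 2 into product → ND3; (9-1) mod 4 = 0 into the melted columns → green.
So row 9 is (ND3, green, 912); stock = 912.

912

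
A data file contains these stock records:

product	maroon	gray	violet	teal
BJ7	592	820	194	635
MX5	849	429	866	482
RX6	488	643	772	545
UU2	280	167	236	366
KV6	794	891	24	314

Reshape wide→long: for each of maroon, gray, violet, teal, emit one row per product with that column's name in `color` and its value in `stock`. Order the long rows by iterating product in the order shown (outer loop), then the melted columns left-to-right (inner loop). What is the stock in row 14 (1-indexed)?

167

20 rows total (5 × 4). Row 14: index ⌊(14-1)/4⌋ = 3 into product → UU2; (14-1) mod 4 = 1 into the melted columns → gray.
So row 14 is (UU2, gray, 167); stock = 167.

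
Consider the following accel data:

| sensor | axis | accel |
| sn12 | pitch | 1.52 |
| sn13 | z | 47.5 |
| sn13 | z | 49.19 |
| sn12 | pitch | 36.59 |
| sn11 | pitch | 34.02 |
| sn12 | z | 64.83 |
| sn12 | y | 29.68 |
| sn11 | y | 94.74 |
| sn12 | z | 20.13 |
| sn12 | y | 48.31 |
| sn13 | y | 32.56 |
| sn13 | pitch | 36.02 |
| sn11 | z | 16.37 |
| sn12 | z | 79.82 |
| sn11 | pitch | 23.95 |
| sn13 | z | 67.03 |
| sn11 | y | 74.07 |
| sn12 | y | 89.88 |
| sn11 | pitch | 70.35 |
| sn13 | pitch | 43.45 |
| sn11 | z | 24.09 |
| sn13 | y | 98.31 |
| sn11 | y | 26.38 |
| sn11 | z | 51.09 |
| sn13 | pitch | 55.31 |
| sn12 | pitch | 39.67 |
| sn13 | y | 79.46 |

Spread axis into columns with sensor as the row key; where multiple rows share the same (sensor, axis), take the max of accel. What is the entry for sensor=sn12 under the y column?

89.88

Rows with sensor=sn12 and axis=y: accel values are 29.68, 48.31, 89.88.
max(29.68, 48.31, 89.88) = 89.88.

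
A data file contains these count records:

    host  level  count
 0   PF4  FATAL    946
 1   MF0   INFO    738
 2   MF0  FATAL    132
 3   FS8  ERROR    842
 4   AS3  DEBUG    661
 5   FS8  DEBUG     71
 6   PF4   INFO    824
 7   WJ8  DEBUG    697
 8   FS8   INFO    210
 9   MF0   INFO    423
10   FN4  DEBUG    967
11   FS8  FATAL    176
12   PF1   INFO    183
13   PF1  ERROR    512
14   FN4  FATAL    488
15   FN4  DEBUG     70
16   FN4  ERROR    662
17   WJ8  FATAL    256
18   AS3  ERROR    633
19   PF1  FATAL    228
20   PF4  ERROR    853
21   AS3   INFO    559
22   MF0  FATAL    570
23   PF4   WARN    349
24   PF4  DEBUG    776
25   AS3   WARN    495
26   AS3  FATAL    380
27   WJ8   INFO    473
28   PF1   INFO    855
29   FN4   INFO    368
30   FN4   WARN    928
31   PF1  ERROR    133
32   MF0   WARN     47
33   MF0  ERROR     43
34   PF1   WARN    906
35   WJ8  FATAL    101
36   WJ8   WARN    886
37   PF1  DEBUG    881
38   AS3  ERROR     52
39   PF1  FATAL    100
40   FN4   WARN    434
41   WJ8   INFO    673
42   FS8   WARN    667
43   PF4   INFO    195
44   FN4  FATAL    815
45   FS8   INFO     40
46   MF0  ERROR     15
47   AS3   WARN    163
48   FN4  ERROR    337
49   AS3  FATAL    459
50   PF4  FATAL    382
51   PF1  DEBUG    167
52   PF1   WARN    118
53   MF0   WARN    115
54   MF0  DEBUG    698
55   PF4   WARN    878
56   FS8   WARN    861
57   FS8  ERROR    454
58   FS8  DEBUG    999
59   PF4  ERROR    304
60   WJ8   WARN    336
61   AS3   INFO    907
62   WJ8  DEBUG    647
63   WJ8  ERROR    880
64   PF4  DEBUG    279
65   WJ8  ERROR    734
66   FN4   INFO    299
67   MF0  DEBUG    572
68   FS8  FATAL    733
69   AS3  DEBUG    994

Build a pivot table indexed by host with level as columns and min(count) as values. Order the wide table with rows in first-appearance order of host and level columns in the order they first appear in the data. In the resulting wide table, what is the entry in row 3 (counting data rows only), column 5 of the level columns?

With rows in first-appearance order of host, row 3 is host=FS8. level columns in first-appearance order: FATAL, INFO, ERROR, DEBUG, WARN; column 5 is WARN.
Long rows with host=FS8, level=WARN: min(667, 861) = 667.

667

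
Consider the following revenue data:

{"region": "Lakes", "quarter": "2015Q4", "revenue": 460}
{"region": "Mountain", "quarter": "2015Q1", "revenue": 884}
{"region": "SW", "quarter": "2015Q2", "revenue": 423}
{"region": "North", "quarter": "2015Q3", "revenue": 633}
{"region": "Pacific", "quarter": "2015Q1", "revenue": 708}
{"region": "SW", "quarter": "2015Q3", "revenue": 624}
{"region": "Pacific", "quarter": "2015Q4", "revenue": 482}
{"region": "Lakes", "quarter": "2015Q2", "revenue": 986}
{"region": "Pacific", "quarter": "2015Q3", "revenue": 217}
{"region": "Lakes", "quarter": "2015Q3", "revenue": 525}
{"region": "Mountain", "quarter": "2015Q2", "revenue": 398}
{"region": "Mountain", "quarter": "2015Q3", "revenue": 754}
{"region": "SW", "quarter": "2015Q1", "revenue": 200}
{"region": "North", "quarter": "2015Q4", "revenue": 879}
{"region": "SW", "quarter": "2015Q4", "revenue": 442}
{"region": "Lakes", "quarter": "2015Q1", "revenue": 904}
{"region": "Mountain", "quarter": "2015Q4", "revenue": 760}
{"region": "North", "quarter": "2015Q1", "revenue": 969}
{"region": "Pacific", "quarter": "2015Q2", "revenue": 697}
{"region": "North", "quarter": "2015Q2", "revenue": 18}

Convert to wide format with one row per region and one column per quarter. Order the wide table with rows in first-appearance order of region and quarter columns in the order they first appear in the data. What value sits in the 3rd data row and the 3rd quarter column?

423

With rows in first-appearance order of region, row 3 is region=SW. quarter columns in first-appearance order: 2015Q4, 2015Q1, 2015Q2, 2015Q3; column 3 is 2015Q2.
Long rows with region=SW, quarter=2015Q2: revenue = 423.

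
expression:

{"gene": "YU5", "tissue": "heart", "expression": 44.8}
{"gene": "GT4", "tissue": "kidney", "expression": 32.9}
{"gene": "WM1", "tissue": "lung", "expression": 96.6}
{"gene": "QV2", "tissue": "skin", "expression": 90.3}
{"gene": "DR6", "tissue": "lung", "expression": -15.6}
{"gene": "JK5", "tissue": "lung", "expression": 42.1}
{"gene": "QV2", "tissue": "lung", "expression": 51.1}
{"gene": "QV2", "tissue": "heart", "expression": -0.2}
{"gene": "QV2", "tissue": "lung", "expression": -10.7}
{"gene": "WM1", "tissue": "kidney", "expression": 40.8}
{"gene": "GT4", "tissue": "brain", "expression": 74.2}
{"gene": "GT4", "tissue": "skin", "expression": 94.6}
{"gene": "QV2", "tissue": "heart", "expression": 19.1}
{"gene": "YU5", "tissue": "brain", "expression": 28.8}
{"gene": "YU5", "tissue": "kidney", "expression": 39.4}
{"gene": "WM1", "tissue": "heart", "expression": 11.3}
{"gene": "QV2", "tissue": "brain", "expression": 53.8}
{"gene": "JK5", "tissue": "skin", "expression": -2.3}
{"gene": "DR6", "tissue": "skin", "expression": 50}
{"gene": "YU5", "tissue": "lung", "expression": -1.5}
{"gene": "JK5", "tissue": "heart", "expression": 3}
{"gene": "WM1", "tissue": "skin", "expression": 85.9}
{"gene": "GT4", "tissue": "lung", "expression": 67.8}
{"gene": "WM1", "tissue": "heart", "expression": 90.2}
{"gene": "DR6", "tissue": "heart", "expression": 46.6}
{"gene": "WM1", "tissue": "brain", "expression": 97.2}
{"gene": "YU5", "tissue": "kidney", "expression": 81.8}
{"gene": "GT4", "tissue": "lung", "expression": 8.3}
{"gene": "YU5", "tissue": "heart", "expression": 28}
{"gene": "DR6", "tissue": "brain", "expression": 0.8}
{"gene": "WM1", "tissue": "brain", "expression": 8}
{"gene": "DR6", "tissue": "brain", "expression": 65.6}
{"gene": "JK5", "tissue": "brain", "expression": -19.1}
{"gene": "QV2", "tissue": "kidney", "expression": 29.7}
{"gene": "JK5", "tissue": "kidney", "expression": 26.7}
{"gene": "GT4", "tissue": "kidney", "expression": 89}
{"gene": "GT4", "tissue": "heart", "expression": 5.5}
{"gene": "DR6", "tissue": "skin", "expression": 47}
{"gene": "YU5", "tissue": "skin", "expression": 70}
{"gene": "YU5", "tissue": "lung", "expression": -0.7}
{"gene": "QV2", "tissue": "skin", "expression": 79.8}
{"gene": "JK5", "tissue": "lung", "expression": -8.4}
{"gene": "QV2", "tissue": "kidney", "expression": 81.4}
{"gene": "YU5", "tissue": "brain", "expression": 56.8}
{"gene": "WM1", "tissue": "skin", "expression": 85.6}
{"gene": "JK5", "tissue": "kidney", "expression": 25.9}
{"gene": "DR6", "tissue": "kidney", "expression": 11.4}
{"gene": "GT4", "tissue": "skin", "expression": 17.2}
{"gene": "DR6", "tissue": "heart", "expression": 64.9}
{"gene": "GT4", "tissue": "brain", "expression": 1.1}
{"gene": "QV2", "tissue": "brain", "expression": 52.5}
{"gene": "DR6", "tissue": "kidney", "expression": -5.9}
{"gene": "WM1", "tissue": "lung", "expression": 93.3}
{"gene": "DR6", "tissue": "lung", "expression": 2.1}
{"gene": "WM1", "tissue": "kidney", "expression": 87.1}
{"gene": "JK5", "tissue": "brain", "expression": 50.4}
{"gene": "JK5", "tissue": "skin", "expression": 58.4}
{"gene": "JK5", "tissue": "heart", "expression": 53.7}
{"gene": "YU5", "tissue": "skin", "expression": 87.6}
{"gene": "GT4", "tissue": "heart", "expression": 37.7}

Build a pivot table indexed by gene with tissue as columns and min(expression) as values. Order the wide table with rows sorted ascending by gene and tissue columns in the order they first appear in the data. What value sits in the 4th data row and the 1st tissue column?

-0.2

With rows sorted ascending by gene, row 4 is gene=QV2. tissue columns in first-appearance order: heart, kidney, lung, skin, brain; column 1 is heart.
Long rows with gene=QV2, tissue=heart: min(-0.2, 19.1) = -0.2.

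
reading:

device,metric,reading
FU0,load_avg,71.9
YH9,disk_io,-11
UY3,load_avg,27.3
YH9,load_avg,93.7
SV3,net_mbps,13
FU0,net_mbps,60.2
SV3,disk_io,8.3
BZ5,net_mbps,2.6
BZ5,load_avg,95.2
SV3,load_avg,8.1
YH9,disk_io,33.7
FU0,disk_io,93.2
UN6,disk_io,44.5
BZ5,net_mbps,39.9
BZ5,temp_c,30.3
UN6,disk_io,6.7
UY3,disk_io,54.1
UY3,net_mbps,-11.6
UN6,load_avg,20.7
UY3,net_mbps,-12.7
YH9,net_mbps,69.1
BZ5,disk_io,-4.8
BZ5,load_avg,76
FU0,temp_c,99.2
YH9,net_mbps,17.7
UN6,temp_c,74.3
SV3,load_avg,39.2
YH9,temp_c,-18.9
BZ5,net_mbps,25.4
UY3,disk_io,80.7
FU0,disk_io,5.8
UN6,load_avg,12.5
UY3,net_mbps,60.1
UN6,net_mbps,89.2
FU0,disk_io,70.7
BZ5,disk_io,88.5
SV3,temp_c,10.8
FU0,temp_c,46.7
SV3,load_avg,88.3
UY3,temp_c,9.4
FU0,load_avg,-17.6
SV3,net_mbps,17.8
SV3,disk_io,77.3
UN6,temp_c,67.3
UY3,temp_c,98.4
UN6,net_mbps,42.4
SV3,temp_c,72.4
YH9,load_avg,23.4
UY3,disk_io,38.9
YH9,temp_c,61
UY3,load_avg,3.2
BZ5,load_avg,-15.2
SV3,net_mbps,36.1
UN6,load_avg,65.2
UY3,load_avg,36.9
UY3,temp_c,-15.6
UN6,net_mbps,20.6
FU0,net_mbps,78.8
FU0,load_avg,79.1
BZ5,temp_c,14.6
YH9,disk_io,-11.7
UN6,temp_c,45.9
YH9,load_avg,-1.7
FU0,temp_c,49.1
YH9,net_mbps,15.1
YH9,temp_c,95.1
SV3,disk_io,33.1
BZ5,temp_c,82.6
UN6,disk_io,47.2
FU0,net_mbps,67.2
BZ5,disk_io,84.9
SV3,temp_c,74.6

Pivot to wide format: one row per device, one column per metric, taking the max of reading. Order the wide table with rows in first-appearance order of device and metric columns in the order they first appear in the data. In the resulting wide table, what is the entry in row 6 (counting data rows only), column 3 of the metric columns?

With rows in first-appearance order of device, row 6 is device=UN6. metric columns in first-appearance order: load_avg, disk_io, net_mbps, temp_c; column 3 is net_mbps.
Long rows with device=UN6, metric=net_mbps: max(89.2, 42.4, 20.6) = 89.2.

89.2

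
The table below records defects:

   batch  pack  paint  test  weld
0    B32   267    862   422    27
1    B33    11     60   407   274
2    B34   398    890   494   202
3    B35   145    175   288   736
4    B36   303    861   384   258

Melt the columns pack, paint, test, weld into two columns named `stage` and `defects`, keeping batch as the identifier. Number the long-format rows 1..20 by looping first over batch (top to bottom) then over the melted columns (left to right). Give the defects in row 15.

288

20 rows total (5 × 4). Row 15: index ⌊(15-1)/4⌋ = 3 into batch → B35; (15-1) mod 4 = 2 into the melted columns → test.
So row 15 is (B35, test, 288); defects = 288.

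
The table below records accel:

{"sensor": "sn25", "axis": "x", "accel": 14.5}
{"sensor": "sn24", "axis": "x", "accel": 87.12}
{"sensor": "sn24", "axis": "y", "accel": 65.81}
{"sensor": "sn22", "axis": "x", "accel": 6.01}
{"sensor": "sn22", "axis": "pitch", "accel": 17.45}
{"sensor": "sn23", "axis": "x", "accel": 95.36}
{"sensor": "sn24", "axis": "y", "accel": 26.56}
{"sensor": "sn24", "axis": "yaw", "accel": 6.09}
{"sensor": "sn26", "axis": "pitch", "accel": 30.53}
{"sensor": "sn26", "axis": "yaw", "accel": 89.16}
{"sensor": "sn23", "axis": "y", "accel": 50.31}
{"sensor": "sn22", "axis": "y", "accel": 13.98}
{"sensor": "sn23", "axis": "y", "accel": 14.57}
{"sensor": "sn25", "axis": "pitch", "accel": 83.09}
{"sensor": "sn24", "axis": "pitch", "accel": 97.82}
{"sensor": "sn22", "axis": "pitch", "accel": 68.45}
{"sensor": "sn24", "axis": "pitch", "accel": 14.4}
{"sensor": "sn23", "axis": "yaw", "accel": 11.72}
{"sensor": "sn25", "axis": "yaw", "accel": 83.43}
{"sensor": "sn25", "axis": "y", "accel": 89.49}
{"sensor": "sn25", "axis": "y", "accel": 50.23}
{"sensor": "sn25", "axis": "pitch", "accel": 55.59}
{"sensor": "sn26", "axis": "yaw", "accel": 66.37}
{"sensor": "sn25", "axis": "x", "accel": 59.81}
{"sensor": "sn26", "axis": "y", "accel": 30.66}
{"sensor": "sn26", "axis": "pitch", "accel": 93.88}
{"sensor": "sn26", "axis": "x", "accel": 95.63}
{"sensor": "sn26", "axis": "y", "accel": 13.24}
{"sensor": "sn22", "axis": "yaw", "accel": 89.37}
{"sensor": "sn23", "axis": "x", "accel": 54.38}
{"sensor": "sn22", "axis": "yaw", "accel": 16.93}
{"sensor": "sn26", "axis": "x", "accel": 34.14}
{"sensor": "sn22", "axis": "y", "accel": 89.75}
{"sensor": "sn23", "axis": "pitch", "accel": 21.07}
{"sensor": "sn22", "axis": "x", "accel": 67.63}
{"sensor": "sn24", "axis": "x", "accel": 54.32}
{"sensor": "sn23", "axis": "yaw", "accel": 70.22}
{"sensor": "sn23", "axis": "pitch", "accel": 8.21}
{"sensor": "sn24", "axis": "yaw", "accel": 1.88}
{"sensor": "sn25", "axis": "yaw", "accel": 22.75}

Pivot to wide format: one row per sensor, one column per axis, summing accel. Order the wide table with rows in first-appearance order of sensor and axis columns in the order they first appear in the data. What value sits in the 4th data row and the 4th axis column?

With rows in first-appearance order of sensor, row 4 is sensor=sn23. axis columns in first-appearance order: x, y, pitch, yaw; column 4 is yaw.
Long rows with sensor=sn23, axis=yaw: 11.72 + 70.22 = 81.94.

81.94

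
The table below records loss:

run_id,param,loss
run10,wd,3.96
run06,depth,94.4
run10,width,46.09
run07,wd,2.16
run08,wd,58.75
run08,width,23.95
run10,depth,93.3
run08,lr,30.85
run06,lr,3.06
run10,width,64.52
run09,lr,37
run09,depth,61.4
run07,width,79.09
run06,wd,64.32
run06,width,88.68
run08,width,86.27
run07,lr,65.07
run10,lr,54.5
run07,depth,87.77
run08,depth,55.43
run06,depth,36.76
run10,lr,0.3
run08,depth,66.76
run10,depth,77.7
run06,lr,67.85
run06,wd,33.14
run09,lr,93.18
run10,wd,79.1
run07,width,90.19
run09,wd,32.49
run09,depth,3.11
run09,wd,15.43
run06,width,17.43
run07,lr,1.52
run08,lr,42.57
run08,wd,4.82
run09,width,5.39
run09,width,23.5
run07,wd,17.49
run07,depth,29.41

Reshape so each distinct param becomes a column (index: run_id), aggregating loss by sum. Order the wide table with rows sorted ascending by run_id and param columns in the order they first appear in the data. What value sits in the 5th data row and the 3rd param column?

110.61

With rows sorted ascending by run_id, row 5 is run_id=run10. param columns in first-appearance order: wd, depth, width, lr; column 3 is width.
Long rows with run_id=run10, param=width: 46.09 + 64.52 = 110.61.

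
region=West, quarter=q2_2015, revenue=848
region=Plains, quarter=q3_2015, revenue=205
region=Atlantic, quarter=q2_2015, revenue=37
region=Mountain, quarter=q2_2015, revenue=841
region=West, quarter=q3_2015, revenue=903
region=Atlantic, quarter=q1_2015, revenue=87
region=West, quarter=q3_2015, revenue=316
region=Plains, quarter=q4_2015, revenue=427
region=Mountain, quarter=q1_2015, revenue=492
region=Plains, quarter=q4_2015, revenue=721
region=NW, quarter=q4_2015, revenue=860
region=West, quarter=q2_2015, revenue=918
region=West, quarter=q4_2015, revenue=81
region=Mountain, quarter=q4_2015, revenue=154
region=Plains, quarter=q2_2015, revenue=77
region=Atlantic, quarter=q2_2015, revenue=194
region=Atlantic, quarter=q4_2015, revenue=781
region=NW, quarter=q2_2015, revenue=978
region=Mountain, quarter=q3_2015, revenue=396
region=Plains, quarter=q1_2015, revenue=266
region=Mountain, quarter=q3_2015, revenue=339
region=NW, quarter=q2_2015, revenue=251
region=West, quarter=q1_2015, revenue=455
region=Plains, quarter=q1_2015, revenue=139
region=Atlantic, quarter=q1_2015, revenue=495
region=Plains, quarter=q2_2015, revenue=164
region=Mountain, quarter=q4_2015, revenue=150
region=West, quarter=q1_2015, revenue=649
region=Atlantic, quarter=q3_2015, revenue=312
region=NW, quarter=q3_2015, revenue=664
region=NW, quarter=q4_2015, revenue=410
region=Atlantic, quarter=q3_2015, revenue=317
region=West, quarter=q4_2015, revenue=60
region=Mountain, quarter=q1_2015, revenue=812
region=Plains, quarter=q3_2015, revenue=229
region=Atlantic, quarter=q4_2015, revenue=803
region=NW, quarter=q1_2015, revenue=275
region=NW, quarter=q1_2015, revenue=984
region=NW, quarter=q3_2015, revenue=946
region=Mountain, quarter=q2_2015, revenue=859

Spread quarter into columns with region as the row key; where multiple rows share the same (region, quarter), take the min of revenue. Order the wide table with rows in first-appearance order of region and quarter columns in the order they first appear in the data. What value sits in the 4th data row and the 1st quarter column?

841

With rows in first-appearance order of region, row 4 is region=Mountain. quarter columns in first-appearance order: q2_2015, q3_2015, q1_2015, q4_2015; column 1 is q2_2015.
Long rows with region=Mountain, quarter=q2_2015: min(841, 859) = 841.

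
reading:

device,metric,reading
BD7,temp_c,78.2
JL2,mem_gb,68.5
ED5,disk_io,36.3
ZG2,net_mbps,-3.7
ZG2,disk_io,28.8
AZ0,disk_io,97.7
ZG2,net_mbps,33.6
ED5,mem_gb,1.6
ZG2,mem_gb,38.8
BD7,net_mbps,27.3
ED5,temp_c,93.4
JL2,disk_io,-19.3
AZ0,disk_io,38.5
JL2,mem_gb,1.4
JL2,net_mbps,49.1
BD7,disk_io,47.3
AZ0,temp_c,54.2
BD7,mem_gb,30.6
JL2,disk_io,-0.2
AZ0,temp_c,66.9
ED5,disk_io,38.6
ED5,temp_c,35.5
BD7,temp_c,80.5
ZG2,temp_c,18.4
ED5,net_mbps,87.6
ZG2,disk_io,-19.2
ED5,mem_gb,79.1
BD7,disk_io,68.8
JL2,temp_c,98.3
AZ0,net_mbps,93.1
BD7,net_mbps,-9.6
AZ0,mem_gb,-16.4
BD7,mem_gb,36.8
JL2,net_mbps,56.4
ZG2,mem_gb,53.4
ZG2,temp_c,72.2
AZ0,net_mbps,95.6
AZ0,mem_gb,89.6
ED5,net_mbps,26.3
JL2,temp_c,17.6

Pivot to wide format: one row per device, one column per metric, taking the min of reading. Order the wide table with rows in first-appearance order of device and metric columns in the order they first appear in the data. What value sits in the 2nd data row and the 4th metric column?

With rows in first-appearance order of device, row 2 is device=JL2. metric columns in first-appearance order: temp_c, mem_gb, disk_io, net_mbps; column 4 is net_mbps.
Long rows with device=JL2, metric=net_mbps: min(49.1, 56.4) = 49.1.

49.1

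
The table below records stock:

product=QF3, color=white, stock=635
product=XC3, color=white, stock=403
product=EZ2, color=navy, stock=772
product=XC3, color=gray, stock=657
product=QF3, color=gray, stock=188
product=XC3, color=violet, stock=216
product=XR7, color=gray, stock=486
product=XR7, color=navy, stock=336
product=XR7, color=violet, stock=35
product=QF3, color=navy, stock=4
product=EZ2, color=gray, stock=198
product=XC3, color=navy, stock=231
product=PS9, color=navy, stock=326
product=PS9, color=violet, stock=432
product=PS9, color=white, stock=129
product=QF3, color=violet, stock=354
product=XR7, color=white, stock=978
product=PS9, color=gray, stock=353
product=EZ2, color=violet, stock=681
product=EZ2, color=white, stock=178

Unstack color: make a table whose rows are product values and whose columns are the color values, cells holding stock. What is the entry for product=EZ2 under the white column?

Wide layout: rows indexed by product, columns are the 4 distinct color values (white, navy, gray, violet).
Cell (product=EZ2, color=white) draws from the long row where product=EZ2 and color=white, which has stock=178.

178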